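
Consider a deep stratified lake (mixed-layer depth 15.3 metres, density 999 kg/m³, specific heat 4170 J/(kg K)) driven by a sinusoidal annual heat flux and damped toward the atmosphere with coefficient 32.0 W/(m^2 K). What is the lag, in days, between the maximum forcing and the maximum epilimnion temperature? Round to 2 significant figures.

22 days

Areal heat capacity C = ρ c_p D = 999 × 4170 × 15.3 = 6.37×10^7 J m⁻² K⁻¹.
ω = 2π / 3.15×10^7 s = 1.99×10^-7 s⁻¹.
Phase lag φ = arctan(Cω/λ) = arctan(12.7/32.0) = 0.378 rad.
Time lag = φ / ω = 0.378 / 1.99×10^-7 = 1.90×10^6 s = 21.9 days.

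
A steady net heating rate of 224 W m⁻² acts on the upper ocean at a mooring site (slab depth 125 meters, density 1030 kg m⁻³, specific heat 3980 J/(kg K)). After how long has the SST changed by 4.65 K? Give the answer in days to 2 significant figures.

Areal heat capacity C = ρ c_p D = 1030 × 3980 × 125 = 5.12×10^8 J m⁻² K⁻¹.
Time required: Δt = C ΔT / F = 5.12×10^8 × 4.65 / 224 = 1.06×10^7 s.
In days: 1.06×10^7 s / (86400 s/day) = 123 days.

120 days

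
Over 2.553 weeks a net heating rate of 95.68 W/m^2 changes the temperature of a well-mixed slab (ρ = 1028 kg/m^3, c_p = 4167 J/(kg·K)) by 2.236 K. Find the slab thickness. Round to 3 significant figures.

15.4 m

Heat input Q = F Δt = 95.68 × 1.54×10^6 s = 1.48×10^8 J/m².
Required areal heat capacity C = Q / ΔT = 6.61×10^7 J/(m²·K).
Depth D = C / (ρ c_p) = 6.61×10^7 / (1028 × 4167) = 15.4 m.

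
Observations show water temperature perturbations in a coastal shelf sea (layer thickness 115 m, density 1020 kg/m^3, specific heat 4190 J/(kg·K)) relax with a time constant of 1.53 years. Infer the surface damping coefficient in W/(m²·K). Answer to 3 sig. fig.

Areal heat capacity C = ρ c_p D = 1020 × 4190 × 115 = 4.91×10^8 J m⁻² K⁻¹.
τ = 1.53 years = 4.83×10^7 s.
λ = C / τ = 4.91×10^8 / 4.83×10^7 = 10.2 W/(m²·K).

10.2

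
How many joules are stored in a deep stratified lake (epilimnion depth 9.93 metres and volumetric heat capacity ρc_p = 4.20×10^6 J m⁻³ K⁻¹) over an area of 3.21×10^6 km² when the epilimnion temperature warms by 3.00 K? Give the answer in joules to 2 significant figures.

Areal heat capacity C = ρc_p × D = 4.20×10^6 × 9.93 = 4.17×10^7 J/(m²·K).
Heat per unit area: q = C ΔT = 4.17×10^7 × 3.00 = 1.25×10^8 J/m².
Total heat: Q = q × A = 1.25×10^8 × (3.21×10^6 × 10⁶ m²) = 4.02×10^20 J.

4.0×10^20 J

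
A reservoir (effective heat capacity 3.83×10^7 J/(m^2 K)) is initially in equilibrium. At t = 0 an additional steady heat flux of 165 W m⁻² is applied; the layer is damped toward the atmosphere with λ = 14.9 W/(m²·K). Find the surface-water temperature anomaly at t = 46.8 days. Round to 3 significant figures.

Areal heat capacity C = 3.83×10^7 J/(m^2 K) (given).
τ = C / λ = 3.83×10^7 / 14.9 = 2.57×10^6 s.
Equilibrium anomaly ΔT_eq = F / λ = 165 / 14.9 = 11.1 K.
t = 46.8 days = 4.04×10^6 s, so t/τ = 1.57.
ΔT(t) = ΔT_eq (1 − e^(−t/τ)) = 11.1 × (1 − e^−1.57) = 8.78 K.

8.78 K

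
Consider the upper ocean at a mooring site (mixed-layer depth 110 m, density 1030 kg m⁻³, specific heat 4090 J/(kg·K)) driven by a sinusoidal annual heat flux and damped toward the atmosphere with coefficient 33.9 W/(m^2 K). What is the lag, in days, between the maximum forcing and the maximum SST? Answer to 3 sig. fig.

70.8 days

Areal heat capacity C = ρ c_p D = 1030 × 4090 × 110 = 4.63×10^8 J m⁻² K⁻¹.
ω = 2π / 3.15×10^7 s = 1.99×10^-7 s⁻¹.
Phase lag φ = arctan(Cω/λ) = arctan(92.3/33.9) = 1.22 rad.
Time lag = φ / ω = 1.22 / 1.99×10^-7 = 6.12×10^6 s = 70.8 days.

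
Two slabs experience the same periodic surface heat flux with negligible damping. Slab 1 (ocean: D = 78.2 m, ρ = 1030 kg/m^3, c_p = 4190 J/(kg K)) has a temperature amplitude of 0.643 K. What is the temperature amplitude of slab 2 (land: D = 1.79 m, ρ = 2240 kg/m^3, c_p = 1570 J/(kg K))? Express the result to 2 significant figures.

C_ocean = 3.37×10^8 J/(m²·K); C_land = 6.30×10^6 J/(m²·K).
A ∝ 1/C ⇒ A_land = A_ocean × C_ocean/C_land = 0.643 × 53.6 = 34.5 K.

34 K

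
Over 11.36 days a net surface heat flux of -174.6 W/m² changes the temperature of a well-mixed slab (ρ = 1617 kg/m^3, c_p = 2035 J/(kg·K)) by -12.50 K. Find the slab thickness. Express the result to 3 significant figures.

Heat input Q = F Δt = -174.6 × 9.82×10^5 s = -1.71×10^8 J/m².
Required areal heat capacity C = Q / ΔT = 1.37×10^7 J/(m²·K).
Depth D = C / (ρ c_p) = 1.37×10^7 / (1617 × 2035) = 4.17 m.

4.17 m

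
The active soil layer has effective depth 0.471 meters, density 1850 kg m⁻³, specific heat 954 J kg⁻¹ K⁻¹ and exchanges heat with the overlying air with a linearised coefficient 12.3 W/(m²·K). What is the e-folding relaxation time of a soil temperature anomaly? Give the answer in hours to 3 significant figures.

18.8 hours

Areal heat capacity C = ρ c_p D = 1850 × 954 × 0.471 = 8.31×10^5 J/(m²·K).
Relaxation time τ = C / λ = 8.31×10^5 / 12.3 = 67600 s.
In hours: 67600 s / (3600 s/hour) = 18.8 hours.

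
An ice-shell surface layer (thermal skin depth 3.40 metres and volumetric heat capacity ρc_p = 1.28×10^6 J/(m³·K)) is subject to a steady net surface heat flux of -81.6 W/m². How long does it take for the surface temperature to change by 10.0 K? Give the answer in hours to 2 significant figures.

150 hours

Areal heat capacity C = ρc_p × D = 1.28×10^6 × 3.40 = 4.35×10^6 J/(m²·K).
Time required: Δt = C ΔT / F = 4.35×10^6 × -10.0 / -81.6 = 5.33×10^5 s.
In hours: 5.33×10^5 s / (3600 s/hour) = 148 hours.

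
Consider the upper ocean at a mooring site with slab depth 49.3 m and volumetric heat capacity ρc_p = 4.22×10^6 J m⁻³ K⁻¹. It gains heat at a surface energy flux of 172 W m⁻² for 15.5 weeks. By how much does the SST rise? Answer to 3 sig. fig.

7.75 K

Areal heat capacity C = ρc_p × D = 4.22×10^6 × 49.3 = 2.08×10^8 J/(m²·K).
Net heat input Q = F Δt = 172 × (15.5 weeks × 6.048×10^5 s/week) = 1.61×10^9 J/m².
ΔT = Q / C = 1.61×10^9 / 2.08×10^8 = 7.75 K.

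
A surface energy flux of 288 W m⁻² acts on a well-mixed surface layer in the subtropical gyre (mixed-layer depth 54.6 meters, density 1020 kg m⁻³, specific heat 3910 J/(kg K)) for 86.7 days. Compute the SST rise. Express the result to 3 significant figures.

9.91 K

Areal heat capacity C = ρ c_p D = 1020 × 3910 × 54.6 = 2.18×10^8 J/(m²·K).
Net heat input Q = F Δt = 288 × (86.7 days × 86400 s/day) = 2.16×10^9 J/m².
ΔT = Q / C = 2.16×10^9 / 2.18×10^8 = 9.91 K.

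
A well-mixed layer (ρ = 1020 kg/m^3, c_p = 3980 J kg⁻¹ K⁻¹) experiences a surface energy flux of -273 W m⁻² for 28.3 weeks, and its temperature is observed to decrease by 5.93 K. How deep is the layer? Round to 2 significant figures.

190 m

Heat input Q = F Δt = -273 × 1.71×10^7 s = -4.67×10^9 J/m².
Required areal heat capacity C = Q / ΔT = 7.88×10^8 J/(m²·K).
Depth D = C / (ρ c_p) = 7.88×10^8 / (1020 × 3980) = 194 m.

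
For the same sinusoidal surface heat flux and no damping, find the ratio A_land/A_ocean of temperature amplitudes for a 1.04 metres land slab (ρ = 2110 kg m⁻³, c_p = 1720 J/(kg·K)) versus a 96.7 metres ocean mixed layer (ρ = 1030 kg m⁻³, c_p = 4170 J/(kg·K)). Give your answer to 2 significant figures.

C_ocean = 1030 × 4170 × 96.7 = 4.15×10^8 J/(m²·K).
C_land = 2110 × 1720 × 1.04 = 3.77×10^6 J/(m²·K).
Undamped amplitude ∝ 1/C, so A_land/A_ocean = C_ocean/C_land = 110.

110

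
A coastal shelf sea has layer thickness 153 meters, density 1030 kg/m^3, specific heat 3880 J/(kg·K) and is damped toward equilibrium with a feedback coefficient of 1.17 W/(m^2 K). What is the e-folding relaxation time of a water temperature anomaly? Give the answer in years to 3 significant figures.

Areal heat capacity C = ρ c_p D = 1030 × 3880 × 153 = 6.11×10^8 J/(m^2 K).
Relaxation time τ = C / λ = 6.11×10^8 / 1.17 = 5.23×10^8 s.
In years: 5.23×10^8 s / (3.156×10^7 s/year) = 16.6 years.

16.6 years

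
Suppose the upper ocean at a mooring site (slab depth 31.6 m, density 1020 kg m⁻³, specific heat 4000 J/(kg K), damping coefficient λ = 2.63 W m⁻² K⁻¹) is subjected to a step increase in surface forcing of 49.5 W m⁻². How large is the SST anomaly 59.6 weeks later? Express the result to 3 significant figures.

9.80 K

Areal heat capacity C = ρ c_p D = 1020 × 4000 × 31.6 = 1.29×10^8 J/(m^2 K).
τ = C / λ = 1.29×10^8 / 2.63 = 4.90×10^7 s.
Equilibrium anomaly ΔT_eq = F / λ = 49.5 / 2.63 = 18.8 K.
t = 59.6 weeks = 3.60×10^7 s, so t/τ = 0.735.
ΔT(t) = ΔT_eq (1 − e^(−t/τ)) = 18.8 × (1 − e^−0.735) = 9.80 K.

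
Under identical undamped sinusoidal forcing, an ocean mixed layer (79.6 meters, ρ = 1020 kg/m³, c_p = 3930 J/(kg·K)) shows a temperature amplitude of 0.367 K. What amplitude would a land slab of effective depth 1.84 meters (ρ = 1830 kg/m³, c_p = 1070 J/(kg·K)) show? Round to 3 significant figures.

C_ocean = 3.19×10^8 J/(m²·K); C_land = 3.60×10^6 J/(m²·K).
A ∝ 1/C ⇒ A_land = A_ocean × C_ocean/C_land = 0.367 × 88.6 = 32.5 K.

32.5 K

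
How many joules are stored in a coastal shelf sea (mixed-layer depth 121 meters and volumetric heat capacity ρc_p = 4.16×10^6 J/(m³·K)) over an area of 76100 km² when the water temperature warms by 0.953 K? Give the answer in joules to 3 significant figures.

Areal heat capacity C = ρc_p × D = 4.16×10^6 × 121 = 5.03×10^8 J/(m^2 K).
Heat per unit area: q = C ΔT = 5.03×10^8 × 0.953 = 4.80×10^8 J/m².
Total heat: Q = q × A = 4.80×10^8 × (76100 × 10⁶ m²) = 3.65×10^19 J.

3.65×10^19 J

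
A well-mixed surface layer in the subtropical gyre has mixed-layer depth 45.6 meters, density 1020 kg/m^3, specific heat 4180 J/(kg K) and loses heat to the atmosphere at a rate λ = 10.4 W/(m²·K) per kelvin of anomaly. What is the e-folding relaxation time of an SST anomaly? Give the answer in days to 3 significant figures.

216 days

Areal heat capacity C = ρ c_p D = 1020 × 4180 × 45.6 = 1.94×10^8 J m⁻² K⁻¹.
Relaxation time τ = C / λ = 1.94×10^8 / 10.4 = 1.87×10^7 s.
In days: 1.87×10^7 s / (86400 s/day) = 216 days.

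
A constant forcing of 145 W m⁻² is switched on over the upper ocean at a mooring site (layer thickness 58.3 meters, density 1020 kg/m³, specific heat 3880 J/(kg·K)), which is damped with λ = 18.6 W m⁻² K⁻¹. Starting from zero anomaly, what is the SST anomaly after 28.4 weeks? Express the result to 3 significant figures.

Areal heat capacity C = ρ c_p D = 1020 × 3880 × 58.3 = 2.31×10^8 J m⁻² K⁻¹.
τ = C / λ = 2.31×10^8 / 18.6 = 1.24×10^7 s.
Equilibrium anomaly ΔT_eq = F / λ = 145 / 18.6 = 7.80 K.
t = 28.4 weeks = 1.72×10^7 s, so t/τ = 1.38.
ΔT(t) = ΔT_eq (1 − e^(−t/τ)) = 7.80 × (1 − e^−1.38) = 5.84 K.

5.84 K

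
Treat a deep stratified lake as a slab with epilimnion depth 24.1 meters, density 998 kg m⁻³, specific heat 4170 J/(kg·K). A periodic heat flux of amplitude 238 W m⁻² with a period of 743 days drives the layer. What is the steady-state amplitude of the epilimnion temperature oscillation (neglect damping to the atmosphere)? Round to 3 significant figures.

Areal heat capacity C = ρ c_p D = 998 × 4170 × 24.1 = 1.00×10^8 J/(m²·K).
Angular frequency ω = 2π / T = 2π / 6.42×10^7 s = 9.79×10^-8 s⁻¹.
Cω = 1.00×10^8 × 9.79×10^-8 = 9.82 W/(m²·K).
Amplitude A = F₀ / (Cω) = 238 / 9.82 = 24.2 K.

24.2 K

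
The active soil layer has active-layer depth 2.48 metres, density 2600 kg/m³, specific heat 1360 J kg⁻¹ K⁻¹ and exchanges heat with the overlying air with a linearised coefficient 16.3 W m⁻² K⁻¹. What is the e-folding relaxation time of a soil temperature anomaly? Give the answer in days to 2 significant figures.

6.2 days

Areal heat capacity C = ρ c_p D = 2600 × 1360 × 2.48 = 8.77×10^6 J/(m^2 K).
Relaxation time τ = C / λ = 8.77×10^6 / 16.3 = 5.38×10^5 s.
In days: 5.38×10^5 s / (86400 s/day) = 6.23 days.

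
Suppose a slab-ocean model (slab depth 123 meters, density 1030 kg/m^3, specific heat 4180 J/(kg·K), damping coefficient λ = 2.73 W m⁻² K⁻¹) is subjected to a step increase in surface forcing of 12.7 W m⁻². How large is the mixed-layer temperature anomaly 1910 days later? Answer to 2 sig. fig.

Areal heat capacity C = ρ c_p D = 1030 × 4180 × 123 = 5.30×10^8 J m⁻² K⁻¹.
τ = C / λ = 5.30×10^8 / 2.73 = 1.94×10^8 s.
Equilibrium anomaly ΔT_eq = F / λ = 12.7 / 2.73 = 4.65 K.
t = 1910 days = 1.65×10^8 s, so t/τ = 0.851.
ΔT(t) = ΔT_eq (1 − e^(−t/τ)) = 4.65 × (1 − e^−0.851) = 2.67 K.

2.7 K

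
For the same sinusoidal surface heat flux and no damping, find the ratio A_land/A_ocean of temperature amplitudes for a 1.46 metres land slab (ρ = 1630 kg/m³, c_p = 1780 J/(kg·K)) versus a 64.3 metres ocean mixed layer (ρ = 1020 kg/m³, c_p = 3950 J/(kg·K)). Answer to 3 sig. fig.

C_ocean = 1020 × 3950 × 64.3 = 2.59×10^8 J/(m²·K).
C_land = 1630 × 1780 × 1.46 = 4.24×10^6 J/(m²·K).
Undamped amplitude ∝ 1/C, so A_land/A_ocean = C_ocean/C_land = 61.2.

61.2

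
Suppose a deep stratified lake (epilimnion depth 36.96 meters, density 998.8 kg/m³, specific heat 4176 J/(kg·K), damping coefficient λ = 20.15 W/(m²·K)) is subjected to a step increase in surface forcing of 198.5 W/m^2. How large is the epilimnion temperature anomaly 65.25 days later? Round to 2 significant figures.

Areal heat capacity C = ρ c_p D = 998.8 × 4176 × 36.96 = 1.54×10^8 J/(m²·K).
τ = C / λ = 1.54×10^8 / 20.15 = 7.65×10^6 s.
Equilibrium anomaly ΔT_eq = F / λ = 198.5 / 20.15 = 9.85 K.
t = 65.25 days = 5.64×10^6 s, so t/τ = 0.737.
ΔT(t) = ΔT_eq (1 − e^(−t/τ)) = 9.85 × (1 − e^−0.737) = 5.14 K.

5.1 K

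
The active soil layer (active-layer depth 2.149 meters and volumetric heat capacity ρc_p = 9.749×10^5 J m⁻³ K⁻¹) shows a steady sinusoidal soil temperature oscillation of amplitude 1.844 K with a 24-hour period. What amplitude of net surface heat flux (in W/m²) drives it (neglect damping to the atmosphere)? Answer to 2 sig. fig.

280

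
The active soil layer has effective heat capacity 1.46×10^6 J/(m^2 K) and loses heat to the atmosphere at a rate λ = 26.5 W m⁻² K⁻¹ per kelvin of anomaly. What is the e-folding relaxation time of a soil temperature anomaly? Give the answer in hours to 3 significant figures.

Areal heat capacity C = 1.46×10^6 J/(m^2 K) (given).
Relaxation time τ = C / λ = 1.46×10^6 / 26.5 = 55100 s.
In hours: 55100 s / (3600 s/hour) = 15.3 hours.

15.3 hours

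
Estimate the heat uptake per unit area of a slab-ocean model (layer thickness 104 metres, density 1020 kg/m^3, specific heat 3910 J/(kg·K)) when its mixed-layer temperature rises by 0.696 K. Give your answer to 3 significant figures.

2.89×10^8

Areal heat capacity C = ρ c_p D = 1020 × 3910 × 104 = 4.15×10^8 J/(m²·K).
ΔQ = C ΔT = 4.15×10^8 × 0.696 = 2.89×10^8 J/m².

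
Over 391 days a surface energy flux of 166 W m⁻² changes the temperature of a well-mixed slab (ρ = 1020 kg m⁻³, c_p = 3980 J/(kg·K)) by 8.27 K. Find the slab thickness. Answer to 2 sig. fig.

Heat input Q = F Δt = 166 × 3.38×10^7 s = 5.61×10^9 J/m².
Required areal heat capacity C = Q / ΔT = 6.78×10^8 J/(m²·K).
Depth D = C / (ρ c_p) = 6.78×10^8 / (1020 × 3980) = 167 m.

170 m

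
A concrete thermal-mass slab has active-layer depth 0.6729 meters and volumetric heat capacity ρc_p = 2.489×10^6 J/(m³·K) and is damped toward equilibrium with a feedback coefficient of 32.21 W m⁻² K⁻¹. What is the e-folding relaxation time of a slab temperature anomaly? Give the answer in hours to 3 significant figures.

Areal heat capacity C = ρc_p × D = 2.489×10^6 × 0.6729 = 1.67×10^6 J/(m²·K).
Relaxation time τ = C / λ = 1.67×10^6 / 32.21 = 52000 s.
In hours: 52000 s / (3600 s/hour) = 14.4 hours.

14.4 hours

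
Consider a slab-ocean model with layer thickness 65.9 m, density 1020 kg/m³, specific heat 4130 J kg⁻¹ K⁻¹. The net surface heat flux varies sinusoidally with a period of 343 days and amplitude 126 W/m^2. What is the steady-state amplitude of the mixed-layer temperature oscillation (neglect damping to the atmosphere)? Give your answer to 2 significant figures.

Areal heat capacity C = ρ c_p D = 1020 × 4130 × 65.9 = 2.78×10^8 J m⁻² K⁻¹.
Angular frequency ω = 2π / T = 2π / 2.96×10^7 s = 2.12×10^-7 s⁻¹.
Cω = 2.78×10^8 × 2.12×10^-7 = 58.9 W/(m²·K).
Amplitude A = F₀ / (Cω) = 126 / 58.9 = 2.14 K.

2.1 K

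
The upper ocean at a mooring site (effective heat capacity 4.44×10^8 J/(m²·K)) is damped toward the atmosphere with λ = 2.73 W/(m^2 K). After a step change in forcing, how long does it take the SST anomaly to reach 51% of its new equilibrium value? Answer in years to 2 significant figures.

3.7 years

Areal heat capacity C = 4.44×10^8 J/(m²·K) (given).
τ = C / λ = 4.44×10^8 / 2.73 = 1.63×10^8 s.
Fraction reached: 1 − e^(−t/τ) = 0.51 ⇒ t = −τ ln(1 − 0.51) = τ × 0.713.
t = 1.16×10^8 s = 3.68 years.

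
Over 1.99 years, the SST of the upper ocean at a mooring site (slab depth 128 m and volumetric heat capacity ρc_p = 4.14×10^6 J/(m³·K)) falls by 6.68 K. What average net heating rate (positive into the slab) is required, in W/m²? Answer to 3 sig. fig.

-56.4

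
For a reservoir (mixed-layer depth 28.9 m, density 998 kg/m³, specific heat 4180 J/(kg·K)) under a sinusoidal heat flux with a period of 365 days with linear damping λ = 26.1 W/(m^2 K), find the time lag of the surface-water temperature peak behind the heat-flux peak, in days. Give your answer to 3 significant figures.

43.2 days

Areal heat capacity C = ρ c_p D = 998 × 4180 × 28.9 = 1.21×10^8 J m⁻² K⁻¹.
ω = 2π / 3.15×10^7 s = 1.99×10^-7 s⁻¹.
Phase lag φ = arctan(Cω/λ) = arctan(24.0/26.1) = 0.744 rad.
Time lag = φ / ω = 0.744 / 1.99×10^-7 = 3.73×10^6 s = 43.2 days.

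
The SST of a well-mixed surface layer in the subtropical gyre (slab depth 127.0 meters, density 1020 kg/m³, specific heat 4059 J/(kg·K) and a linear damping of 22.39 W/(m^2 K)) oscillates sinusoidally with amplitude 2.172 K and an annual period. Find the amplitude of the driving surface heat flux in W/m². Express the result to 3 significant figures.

233

Areal heat capacity C = ρ c_p D = 1020 × 4059 × 127.0 = 5.26×10^8 J/(m^2 K).
ω = 2π / 3.15×10^7 s = 1.99×10^-7 s⁻¹.
√((Cω)² + λ²) = √((105)² + 22.39²) = 107 W/(m²·K).
F₀ = A × √((Cω)²+λ²) = 2.172 × 107 = 233 W/m².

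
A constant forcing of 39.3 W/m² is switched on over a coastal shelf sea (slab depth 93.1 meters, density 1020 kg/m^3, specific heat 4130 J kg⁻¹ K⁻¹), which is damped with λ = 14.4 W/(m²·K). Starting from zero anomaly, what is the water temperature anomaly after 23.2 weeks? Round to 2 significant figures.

1.1 K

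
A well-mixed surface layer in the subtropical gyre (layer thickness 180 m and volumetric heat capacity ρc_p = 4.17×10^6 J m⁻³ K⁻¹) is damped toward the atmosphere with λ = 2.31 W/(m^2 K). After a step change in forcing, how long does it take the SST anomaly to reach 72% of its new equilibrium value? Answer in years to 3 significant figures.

13.1 years

Areal heat capacity C = ρc_p × D = 4.17×10^6 × 180 = 7.51×10^8 J m⁻² K⁻¹.
τ = C / λ = 7.51×10^8 / 2.31 = 3.25×10^8 s.
Fraction reached: 1 − e^(−t/τ) = 0.72 ⇒ t = −τ ln(1 − 0.72) = τ × 1.27.
t = 4.14×10^8 s = 13.1 years.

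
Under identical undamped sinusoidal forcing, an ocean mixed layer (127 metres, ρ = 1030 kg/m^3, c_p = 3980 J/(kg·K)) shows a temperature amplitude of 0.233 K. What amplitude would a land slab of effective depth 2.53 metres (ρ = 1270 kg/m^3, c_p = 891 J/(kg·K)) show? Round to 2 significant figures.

42 K

C_ocean = 5.21×10^8 J/(m²·K); C_land = 2.86×10^6 J/(m²·K).
A ∝ 1/C ⇒ A_land = A_ocean × C_ocean/C_land = 0.233 × 182 = 42.4 K.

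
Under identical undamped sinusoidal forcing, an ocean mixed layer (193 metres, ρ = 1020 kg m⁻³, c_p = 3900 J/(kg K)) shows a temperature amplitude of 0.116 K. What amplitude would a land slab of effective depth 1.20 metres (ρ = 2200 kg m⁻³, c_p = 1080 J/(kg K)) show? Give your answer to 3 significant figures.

C_ocean = 7.68×10^8 J/(m²·K); C_land = 2.85×10^6 J/(m²·K).
A ∝ 1/C ⇒ A_land = A_ocean × C_ocean/C_land = 0.116 × 269 = 31.2 K.

31.2 K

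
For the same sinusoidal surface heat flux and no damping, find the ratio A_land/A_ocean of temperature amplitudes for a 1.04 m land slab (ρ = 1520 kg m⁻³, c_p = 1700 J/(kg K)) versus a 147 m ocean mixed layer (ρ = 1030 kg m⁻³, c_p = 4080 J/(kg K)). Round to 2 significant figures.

C_ocean = 1030 × 4080 × 147 = 6.18×10^8 J/(m²·K).
C_land = 1520 × 1700 × 1.04 = 2.69×10^6 J/(m²·K).
Undamped amplitude ∝ 1/C, so A_land/A_ocean = C_ocean/C_land = 230.

230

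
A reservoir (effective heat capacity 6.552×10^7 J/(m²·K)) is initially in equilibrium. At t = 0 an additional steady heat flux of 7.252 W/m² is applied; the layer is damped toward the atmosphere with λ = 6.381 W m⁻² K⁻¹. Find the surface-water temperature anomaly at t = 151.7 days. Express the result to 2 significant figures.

Areal heat capacity C = 6.552×10^7 J/(m²·K) (given).
τ = C / λ = 6.55×10^7 / 6.381 = 1.03×10^7 s.
Equilibrium anomaly ΔT_eq = F / λ = 7.252 / 6.381 = 1.14 K.
t = 151.7 days = 1.31×10^7 s, so t/τ = 1.28.
ΔT(t) = ΔT_eq (1 − e^(−t/τ)) = 1.14 × (1 − e^−1.28) = 0.819 K.

0.82 K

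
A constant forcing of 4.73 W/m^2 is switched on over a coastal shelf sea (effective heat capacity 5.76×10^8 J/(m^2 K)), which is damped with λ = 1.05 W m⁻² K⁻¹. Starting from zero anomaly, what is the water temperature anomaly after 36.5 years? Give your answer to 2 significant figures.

4.0 K

Areal heat capacity C = 5.76×10^8 J/(m^2 K) (given).
τ = C / λ = 5.76×10^8 / 1.05 = 5.49×10^8 s.
Equilibrium anomaly ΔT_eq = F / λ = 4.73 / 1.05 = 4.50 K.
t = 36.5 years = 1.15×10^9 s, so t/τ = 2.10.
ΔT(t) = ΔT_eq (1 − e^(−t/τ)) = 4.50 × (1 − e^−2.10) = 3.95 K.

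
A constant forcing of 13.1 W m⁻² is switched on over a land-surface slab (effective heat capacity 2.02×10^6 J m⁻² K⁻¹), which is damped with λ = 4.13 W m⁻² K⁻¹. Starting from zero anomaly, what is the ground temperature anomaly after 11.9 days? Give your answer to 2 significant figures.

Areal heat capacity C = 2.02×10^6 J m⁻² K⁻¹ (given).
τ = C / λ = 2.02×10^6 / 4.13 = 4.89×10^5 s.
Equilibrium anomaly ΔT_eq = F / λ = 13.1 / 4.13 = 3.17 K.
t = 11.9 days = 1.03×10^6 s, so t/τ = 2.10.
ΔT(t) = ΔT_eq (1 − e^(−t/τ)) = 3.17 × (1 − e^−2.10) = 2.78 K.

2.8 K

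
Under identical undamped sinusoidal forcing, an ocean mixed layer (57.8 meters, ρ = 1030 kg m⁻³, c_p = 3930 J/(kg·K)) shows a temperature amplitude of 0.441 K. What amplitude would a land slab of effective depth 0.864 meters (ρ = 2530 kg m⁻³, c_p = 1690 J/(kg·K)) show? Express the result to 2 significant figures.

C_ocean = 2.34×10^8 J/(m²·K); C_land = 3.69×10^6 J/(m²·K).
A ∝ 1/C ⇒ A_land = A_ocean × C_ocean/C_land = 0.441 × 63.3 = 27.9 K.

28 K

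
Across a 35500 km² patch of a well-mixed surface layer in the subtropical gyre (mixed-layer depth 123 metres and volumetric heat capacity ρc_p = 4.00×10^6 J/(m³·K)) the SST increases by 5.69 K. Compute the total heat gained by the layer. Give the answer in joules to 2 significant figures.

Areal heat capacity C = ρc_p × D = 4.00×10^6 × 123 = 4.92×10^8 J m⁻² K⁻¹.
Heat per unit area: q = C ΔT = 4.92×10^8 × 5.69 = 2.80×10^9 J/m².
Total heat: Q = q × A = 2.80×10^9 × (35500 × 10⁶ m²) = 9.94×10^19 J.

9.9×10^19 J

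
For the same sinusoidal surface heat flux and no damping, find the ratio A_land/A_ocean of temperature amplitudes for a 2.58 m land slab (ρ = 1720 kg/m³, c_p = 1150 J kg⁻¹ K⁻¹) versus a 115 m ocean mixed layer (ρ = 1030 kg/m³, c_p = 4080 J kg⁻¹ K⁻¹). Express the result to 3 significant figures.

C_ocean = 1030 × 4080 × 115 = 4.83×10^8 J/(m²·K).
C_land = 1720 × 1150 × 2.58 = 5.10×10^6 J/(m²·K).
Undamped amplitude ∝ 1/C, so A_land/A_ocean = C_ocean/C_land = 94.7.

94.7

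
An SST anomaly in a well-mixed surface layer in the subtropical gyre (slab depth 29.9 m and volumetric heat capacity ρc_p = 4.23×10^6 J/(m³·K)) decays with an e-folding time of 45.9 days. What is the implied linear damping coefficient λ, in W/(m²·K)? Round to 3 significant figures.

Areal heat capacity C = ρc_p × D = 4.23×10^6 × 29.9 = 1.26×10^8 J/(m^2 K).
τ = 45.9 days = 3.97×10^6 s.
λ = C / τ = 1.26×10^8 / 3.97×10^6 = 31.9 W/(m²·K).

31.9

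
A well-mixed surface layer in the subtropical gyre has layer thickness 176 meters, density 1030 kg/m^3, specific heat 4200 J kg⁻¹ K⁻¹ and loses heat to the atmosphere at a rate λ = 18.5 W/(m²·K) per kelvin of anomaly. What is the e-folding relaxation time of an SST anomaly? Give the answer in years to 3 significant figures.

1.30 years

Areal heat capacity C = ρ c_p D = 1030 × 4200 × 176 = 7.61×10^8 J/(m^2 K).
Relaxation time τ = C / λ = 7.61×10^8 / 18.5 = 4.12×10^7 s.
In years: 4.12×10^7 s / (3.156×10^7 s/year) = 1.30 years.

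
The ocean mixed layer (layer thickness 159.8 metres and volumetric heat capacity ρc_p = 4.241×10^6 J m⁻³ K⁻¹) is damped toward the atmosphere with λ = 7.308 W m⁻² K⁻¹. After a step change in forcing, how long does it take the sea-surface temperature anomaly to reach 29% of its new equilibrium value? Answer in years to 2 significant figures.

Areal heat capacity C = ρc_p × D = 4.241×10^6 × 159.8 = 6.78×10^8 J/(m²·K).
τ = C / λ = 6.78×10^8 / 7.308 = 9.27×10^7 s.
Fraction reached: 1 − e^(−t/τ) = 0.29 ⇒ t = −τ ln(1 − 0.29) = τ × 0.342.
t = 3.18×10^7 s = 1.01 years.

1.0 years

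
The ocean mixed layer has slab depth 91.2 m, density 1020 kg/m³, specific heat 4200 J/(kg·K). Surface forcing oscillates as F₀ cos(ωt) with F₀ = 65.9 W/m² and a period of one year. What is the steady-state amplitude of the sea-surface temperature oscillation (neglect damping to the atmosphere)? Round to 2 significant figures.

0.85 K

Areal heat capacity C = ρ c_p D = 1020 × 4200 × 91.2 = 3.91×10^8 J m⁻² K⁻¹.
Angular frequency ω = 2π / T = 2π / 3.15×10^7 s = 1.99×10^-7 s⁻¹.
Cω = 3.91×10^8 × 1.99×10^-7 = 77.8 W/(m²·K).
Amplitude A = F₀ / (Cω) = 65.9 / 77.8 = 0.847 K.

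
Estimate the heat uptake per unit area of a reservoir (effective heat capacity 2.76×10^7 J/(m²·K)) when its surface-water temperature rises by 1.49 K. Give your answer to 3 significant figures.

Areal heat capacity C = 2.76×10^7 J/(m²·K) (given).
ΔQ = C ΔT = 2.76×10^7 × 1.49 = 4.11×10^7 J/m².

4.11×10^7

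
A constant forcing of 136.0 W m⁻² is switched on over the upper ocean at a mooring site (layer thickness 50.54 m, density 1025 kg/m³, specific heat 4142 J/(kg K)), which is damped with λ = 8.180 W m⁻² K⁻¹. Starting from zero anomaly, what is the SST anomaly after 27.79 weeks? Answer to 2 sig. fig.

Areal heat capacity C = ρ c_p D = 1025 × 4142 × 50.54 = 2.15×10^8 J/(m²·K).
τ = C / λ = 2.15×10^8 / 8.180 = 2.62×10^7 s.
Equilibrium anomaly ΔT_eq = F / λ = 136.0 / 8.180 = 16.6 K.
t = 27.79 weeks = 1.68×10^7 s, so t/τ = 0.641.
ΔT(t) = ΔT_eq (1 − e^(−t/τ)) = 16.6 × (1 − e^−0.641) = 7.87 K.

7.9 K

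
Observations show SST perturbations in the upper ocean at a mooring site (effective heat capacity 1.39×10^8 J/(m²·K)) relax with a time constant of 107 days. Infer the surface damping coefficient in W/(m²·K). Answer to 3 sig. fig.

Areal heat capacity C = 1.39×10^8 J/(m²·K) (given).
τ = 107 days = 9.24×10^6 s.
λ = C / τ = 1.39×10^8 / 9.24×10^6 = 15.0 W/(m²·K).

15.0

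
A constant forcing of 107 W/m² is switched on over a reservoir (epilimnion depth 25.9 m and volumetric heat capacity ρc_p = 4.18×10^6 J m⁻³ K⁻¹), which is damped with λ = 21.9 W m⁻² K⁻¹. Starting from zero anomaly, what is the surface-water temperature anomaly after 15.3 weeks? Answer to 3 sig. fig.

Areal heat capacity C = ρc_p × D = 4.18×10^6 × 25.9 = 1.08×10^8 J/(m^2 K).
τ = C / λ = 1.08×10^8 / 21.9 = 4.94×10^6 s.
Equilibrium anomaly ΔT_eq = F / λ = 107 / 21.9 = 4.89 K.
t = 15.3 weeks = 9.25×10^6 s, so t/τ = 1.87.
ΔT(t) = ΔT_eq (1 − e^(−t/τ)) = 4.89 × (1 − e^−1.87) = 4.13 K.

4.13 K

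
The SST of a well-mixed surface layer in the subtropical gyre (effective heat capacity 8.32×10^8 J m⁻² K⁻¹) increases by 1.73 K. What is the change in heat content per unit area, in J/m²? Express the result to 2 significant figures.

Areal heat capacity C = 8.32×10^8 J m⁻² K⁻¹ (given).
ΔQ = C ΔT = 8.32×10^8 × 1.73 = 1.44×10^9 J/m².

1.4×10^9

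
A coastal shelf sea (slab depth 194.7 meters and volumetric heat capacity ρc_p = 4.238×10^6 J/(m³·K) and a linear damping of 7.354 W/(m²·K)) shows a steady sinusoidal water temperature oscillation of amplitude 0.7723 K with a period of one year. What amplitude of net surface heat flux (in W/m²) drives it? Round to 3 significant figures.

Areal heat capacity C = ρc_p × D = 4.238×10^6 × 194.7 = 8.25×10^8 J/(m²·K).
ω = 2π / 3.15×10^7 s = 1.99×10^-7 s⁻¹.
√((Cω)² + λ²) = √((164)² + 7.354²) = 165 W/(m²·K).
F₀ = A × √((Cω)²+λ²) = 0.7723 × 165 = 127 W/m².

127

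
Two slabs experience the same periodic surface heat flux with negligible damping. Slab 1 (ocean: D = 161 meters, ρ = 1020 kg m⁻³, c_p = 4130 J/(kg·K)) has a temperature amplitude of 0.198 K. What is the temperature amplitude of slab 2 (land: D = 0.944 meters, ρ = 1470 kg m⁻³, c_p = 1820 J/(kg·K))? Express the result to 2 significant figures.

C_ocean = 6.78×10^8 J/(m²·K); C_land = 2.53×10^6 J/(m²·K).
A ∝ 1/C ⇒ A_land = A_ocean × C_ocean/C_land = 0.198 × 269 = 53.2 K.

53 K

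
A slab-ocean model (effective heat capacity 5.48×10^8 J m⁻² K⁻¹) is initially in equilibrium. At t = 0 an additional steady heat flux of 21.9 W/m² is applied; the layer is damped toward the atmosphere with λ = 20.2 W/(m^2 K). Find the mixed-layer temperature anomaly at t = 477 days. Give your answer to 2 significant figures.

0.85 K

Areal heat capacity C = 5.48×10^8 J m⁻² K⁻¹ (given).
τ = C / λ = 5.48×10^8 / 20.2 = 2.71×10^7 s.
Equilibrium anomaly ΔT_eq = F / λ = 21.9 / 20.2 = 1.08 K.
t = 477 days = 4.12×10^7 s, so t/τ = 1.52.
ΔT(t) = ΔT_eq (1 − e^(−t/τ)) = 1.08 × (1 − e^−1.52) = 0.847 K.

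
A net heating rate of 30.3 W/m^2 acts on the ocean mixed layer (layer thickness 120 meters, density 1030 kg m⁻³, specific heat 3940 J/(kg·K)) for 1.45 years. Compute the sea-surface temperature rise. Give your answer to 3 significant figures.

2.85 K

Areal heat capacity C = ρ c_p D = 1030 × 3940 × 120 = 4.87×10^8 J m⁻² K⁻¹.
Net heat input Q = F Δt = 30.3 × (1.45 years × 3.156×10^7 s/year) = 1.39×10^9 J/m².
ΔT = Q / C = 1.39×10^9 / 4.87×10^8 = 2.85 K.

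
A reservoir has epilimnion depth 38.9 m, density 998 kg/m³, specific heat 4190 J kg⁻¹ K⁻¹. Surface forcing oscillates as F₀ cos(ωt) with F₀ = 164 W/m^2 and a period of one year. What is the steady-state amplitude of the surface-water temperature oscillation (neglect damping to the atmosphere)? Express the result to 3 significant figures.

5.06 K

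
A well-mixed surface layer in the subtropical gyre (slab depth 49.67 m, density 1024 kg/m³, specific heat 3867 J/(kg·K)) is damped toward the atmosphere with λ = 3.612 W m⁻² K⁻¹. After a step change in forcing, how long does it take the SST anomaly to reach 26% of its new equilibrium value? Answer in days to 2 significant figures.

190 days

Areal heat capacity C = ρ c_p D = 1024 × 3867 × 49.67 = 1.97×10^8 J m⁻² K⁻¹.
τ = C / λ = 1.97×10^8 / 3.612 = 5.45×10^7 s.
Fraction reached: 1 − e^(−t/τ) = 0.26 ⇒ t = −τ ln(1 − 0.26) = τ × 0.301.
t = 1.64×10^7 s = 190 days.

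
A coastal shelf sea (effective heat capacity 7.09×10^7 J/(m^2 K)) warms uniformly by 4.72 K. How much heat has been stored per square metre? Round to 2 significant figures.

3.3×10^8

Areal heat capacity C = 7.09×10^7 J/(m^2 K) (given).
ΔQ = C ΔT = 7.09×10^7 × 4.72 = 3.35×10^8 J/m².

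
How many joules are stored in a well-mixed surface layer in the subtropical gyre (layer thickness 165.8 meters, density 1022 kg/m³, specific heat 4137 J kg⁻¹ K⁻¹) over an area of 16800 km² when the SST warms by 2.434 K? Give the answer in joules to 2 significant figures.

2.9×10^19 J

Areal heat capacity C = ρ c_p D = 1022 × 4137 × 165.8 = 7.01×10^8 J/(m^2 K).
Heat per unit area: q = C ΔT = 7.01×10^8 × 2.434 = 1.71×10^9 J/m².
Total heat: Q = q × A = 1.71×10^9 × (16800 × 10⁶ m²) = 2.87×10^19 J.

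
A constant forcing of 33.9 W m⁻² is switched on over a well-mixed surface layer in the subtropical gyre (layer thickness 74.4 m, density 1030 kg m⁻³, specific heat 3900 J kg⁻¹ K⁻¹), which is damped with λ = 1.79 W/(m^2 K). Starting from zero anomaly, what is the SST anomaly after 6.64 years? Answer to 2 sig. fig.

Areal heat capacity C = ρ c_p D = 1030 × 3900 × 74.4 = 2.99×10^8 J m⁻² K⁻¹.
τ = C / λ = 2.99×10^8 / 1.79 = 1.67×10^8 s.
Equilibrium anomaly ΔT_eq = F / λ = 33.9 / 1.79 = 18.9 K.
t = 6.64 years = 2.10×10^8 s, so t/τ = 1.26.
ΔT(t) = ΔT_eq (1 − e^(−t/τ)) = 18.9 × (1 − e^−1.26) = 13.5 K.

14 K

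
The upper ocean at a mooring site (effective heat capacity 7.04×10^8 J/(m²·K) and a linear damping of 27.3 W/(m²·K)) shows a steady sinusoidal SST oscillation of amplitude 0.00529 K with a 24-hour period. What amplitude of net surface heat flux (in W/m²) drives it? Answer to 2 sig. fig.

270

Areal heat capacity C = 7.04×10^8 J/(m²·K) (given).
ω = 2π / 86400 s = 7.27×10^-5 s⁻¹.
√((Cω)² + λ²) = √((51200)² + 27.3²) = 51200 W/(m²·K).
F₀ = A × √((Cω)²+λ²) = 0.00529 × 51200 = 271 W/m².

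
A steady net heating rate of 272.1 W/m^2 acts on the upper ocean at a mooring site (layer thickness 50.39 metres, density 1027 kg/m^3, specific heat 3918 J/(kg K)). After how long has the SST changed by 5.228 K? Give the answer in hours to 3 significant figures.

1080 hours

Areal heat capacity C = ρ c_p D = 1027 × 3918 × 50.39 = 2.03×10^8 J/(m²·K).
Time required: Δt = C ΔT / F = 2.03×10^8 × 5.228 / 272.1 = 3.90×10^6 s.
In hours: 3.90×10^6 s / (3600 s/hour) = 1080 hours.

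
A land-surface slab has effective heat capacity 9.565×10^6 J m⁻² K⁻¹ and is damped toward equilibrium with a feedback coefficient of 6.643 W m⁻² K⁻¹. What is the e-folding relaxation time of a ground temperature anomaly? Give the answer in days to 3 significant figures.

Areal heat capacity C = 9.565×10^6 J m⁻² K⁻¹ (given).
Relaxation time τ = C / λ = 9.56×10^6 / 6.643 = 1.44×10^6 s.
In days: 1.44×10^6 s / (86400 s/day) = 16.7 days.

16.7 days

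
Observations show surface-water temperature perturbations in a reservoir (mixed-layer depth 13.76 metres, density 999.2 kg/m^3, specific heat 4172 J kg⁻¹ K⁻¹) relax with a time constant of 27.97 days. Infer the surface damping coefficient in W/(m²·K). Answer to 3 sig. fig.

Areal heat capacity C = ρ c_p D = 999.2 × 4172 × 13.76 = 5.74×10^7 J/(m^2 K).
τ = 27.97 days = 2.42×10^6 s.
λ = C / τ = 5.74×10^7 / 2.42×10^6 = 23.7 W/(m²·K).

23.7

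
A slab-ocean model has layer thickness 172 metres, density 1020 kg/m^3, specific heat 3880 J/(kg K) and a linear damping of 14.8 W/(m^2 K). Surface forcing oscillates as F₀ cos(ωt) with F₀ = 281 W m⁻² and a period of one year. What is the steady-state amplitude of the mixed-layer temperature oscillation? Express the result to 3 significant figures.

Areal heat capacity C = ρ c_p D = 1020 × 3880 × 172 = 6.81×10^8 J/(m²·K).
Angular frequency ω = 2π / T = 2π / 3.15×10^7 s = 1.99×10^-7 s⁻¹.
√((Cω)² + λ²) = √((136)² + 14.8²) = 136 W/(m²·K).
Amplitude A = F₀ / √((Cω)²+λ²) = 281 / 136 = 2.06 K.

2.06 K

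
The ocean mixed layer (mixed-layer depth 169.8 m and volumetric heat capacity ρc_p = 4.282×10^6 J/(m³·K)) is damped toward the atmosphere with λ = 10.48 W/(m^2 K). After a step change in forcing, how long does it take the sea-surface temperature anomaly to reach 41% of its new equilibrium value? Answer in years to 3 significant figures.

Areal heat capacity C = ρc_p × D = 4.282×10^6 × 169.8 = 7.27×10^8 J m⁻² K⁻¹.
τ = C / λ = 7.27×10^8 / 10.48 = 6.94×10^7 s.
Fraction reached: 1 − e^(−t/τ) = 0.41 ⇒ t = −τ ln(1 − 0.41) = τ × 0.528.
t = 3.66×10^7 s = 1.16 years.

1.16 years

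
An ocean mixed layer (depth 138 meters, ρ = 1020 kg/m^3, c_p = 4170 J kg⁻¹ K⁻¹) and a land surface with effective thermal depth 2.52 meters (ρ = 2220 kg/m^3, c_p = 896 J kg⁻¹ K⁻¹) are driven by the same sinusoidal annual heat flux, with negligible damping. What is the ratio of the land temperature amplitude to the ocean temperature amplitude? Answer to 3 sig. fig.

117

C_ocean = 1020 × 4170 × 138 = 5.87×10^8 J/(m²·K).
C_land = 2220 × 896 × 2.52 = 5.01×10^6 J/(m²·K).
Undamped amplitude ∝ 1/C, so A_land/A_ocean = C_ocean/C_land = 117.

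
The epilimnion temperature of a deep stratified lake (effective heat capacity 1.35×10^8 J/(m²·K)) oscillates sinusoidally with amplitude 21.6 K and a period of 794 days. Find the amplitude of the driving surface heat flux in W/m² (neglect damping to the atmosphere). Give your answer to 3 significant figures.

267

Areal heat capacity C = 1.35×10^8 J/(m²·K) (given).
ω = 2π / 6.86×10^7 s = 9.16×10^-8 s⁻¹.
Cω = 1.35×10^8 × 9.16×10^-8 = 12.4 W/(m²·K).
F₀ = A × Cω = 21.6 × 12.4 = 267 W/m².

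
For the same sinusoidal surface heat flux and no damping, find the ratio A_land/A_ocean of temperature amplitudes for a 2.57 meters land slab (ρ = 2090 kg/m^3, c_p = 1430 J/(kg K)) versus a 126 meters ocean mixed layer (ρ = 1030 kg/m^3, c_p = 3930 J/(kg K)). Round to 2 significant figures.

C_ocean = 1030 × 3930 × 126 = 5.10×10^8 J/(m²·K).
C_land = 2090 × 1430 × 2.57 = 7.68×10^6 J/(m²·K).
Undamped amplitude ∝ 1/C, so A_land/A_ocean = C_ocean/C_land = 66.4.

66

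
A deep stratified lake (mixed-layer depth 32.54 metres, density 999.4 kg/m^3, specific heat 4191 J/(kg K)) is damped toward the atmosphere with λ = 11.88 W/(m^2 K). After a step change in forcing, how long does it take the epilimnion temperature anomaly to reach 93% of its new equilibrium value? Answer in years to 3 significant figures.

Areal heat capacity C = ρ c_p D = 999.4 × 4191 × 32.54 = 1.36×10^8 J m⁻² K⁻¹.
τ = C / λ = 1.36×10^8 / 11.88 = 1.15×10^7 s.
Fraction reached: 1 − e^(−t/τ) = 0.93 ⇒ t = −τ ln(1 − 0.93) = τ × 2.66.
t = 3.05×10^7 s = 0.967 years.

0.967 years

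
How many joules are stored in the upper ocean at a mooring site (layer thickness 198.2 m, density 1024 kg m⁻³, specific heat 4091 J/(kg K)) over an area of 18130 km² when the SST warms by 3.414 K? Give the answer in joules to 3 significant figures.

5.14×10^19 J

Areal heat capacity C = ρ c_p D = 1024 × 4091 × 198.2 = 8.30×10^8 J/(m²·K).
Heat per unit area: q = C ΔT = 8.30×10^8 × 3.414 = 2.83×10^9 J/m².
Total heat: Q = q × A = 2.83×10^9 × (18130 × 10⁶ m²) = 5.14×10^19 J.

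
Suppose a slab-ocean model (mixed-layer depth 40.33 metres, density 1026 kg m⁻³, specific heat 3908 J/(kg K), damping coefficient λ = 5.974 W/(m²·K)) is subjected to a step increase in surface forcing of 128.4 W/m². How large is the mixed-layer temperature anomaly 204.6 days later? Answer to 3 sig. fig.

10.3 K

Areal heat capacity C = ρ c_p D = 1026 × 3908 × 40.33 = 1.62×10^8 J m⁻² K⁻¹.
τ = C / λ = 1.62×10^8 / 5.974 = 2.71×10^7 s.
Equilibrium anomaly ΔT_eq = F / λ = 128.4 / 5.974 = 21.5 K.
t = 204.6 days = 1.77×10^7 s, so t/τ = 0.653.
ΔT(t) = ΔT_eq (1 − e^(−t/τ)) = 21.5 × (1 − e^−0.653) = 10.3 K.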